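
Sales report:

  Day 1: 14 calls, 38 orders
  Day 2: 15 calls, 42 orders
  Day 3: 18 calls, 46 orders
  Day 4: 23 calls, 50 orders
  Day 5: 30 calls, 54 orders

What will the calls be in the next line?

39

Calls: differences are 1, 3, 5, … (increasing by 2 each time), so 14, 15, 18, 23, 30 → 39.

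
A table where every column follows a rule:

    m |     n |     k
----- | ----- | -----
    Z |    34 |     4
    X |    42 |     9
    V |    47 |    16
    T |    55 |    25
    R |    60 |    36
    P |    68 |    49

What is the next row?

Column m — letters move back 2 places in the alphabet: Z, X, V, T, R, P → N.
Column n goes 34, 42, 47, 55, 60, 68 → 73 (alternating steps +8, +5, +8, +5, …).
For the column k, perfect squares: 2², 3², 4², …: 4, 9, 16, 25, 36, 49 → 64.
Putting it together: N  73  64.

N  73  64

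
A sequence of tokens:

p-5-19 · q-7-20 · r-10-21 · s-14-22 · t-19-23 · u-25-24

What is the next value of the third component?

Third component: +1 each step; 19, 20, 21, 22, 23, 24 → 25.

25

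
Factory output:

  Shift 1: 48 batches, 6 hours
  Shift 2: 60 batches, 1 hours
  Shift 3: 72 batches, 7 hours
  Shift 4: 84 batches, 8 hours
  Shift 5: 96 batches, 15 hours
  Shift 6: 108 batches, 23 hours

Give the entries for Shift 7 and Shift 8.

Batches: +12 each step; 48, 60, 72, 84, 96, 108 → 120 → 132.
Hours: each term is the sum of the two before it; 6, 1, 7, 8, 15, 23 → 38 → 61.
Putting the parts together: 120 batches, 38 hours and then 132 batches, 61 hours.

120 batches, 38 hours; 132 batches, 61 hours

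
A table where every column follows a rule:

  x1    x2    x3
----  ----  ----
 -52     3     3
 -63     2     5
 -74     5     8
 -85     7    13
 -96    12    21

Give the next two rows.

-107  19  34; -118  31  55

Column x1: −11 each step; -52, -63, -74, -85, -96 → -107 → -118.
Column x2: 3, 2, 5, 7, 12 → 19 → 31 (each term is the sum of the two before it).
Column x3: 3, 5, 8, 13, 21 → 34 → 55 (each term is the sum of the two before it).
Putting the parts together: -107  19  34 and then -118  31  55.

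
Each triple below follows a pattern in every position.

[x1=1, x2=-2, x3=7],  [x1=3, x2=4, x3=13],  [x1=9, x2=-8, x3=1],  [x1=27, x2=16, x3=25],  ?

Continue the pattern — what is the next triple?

[x1=81, x2=-32, x3=-23]

X1: ×3 each step, so 1, 3, 9, 27 → 81.
X2 goes -2, 4, -8, 16 → -32 (×(-2) each step).
For the x3, always 9 more than the x2: 7, 13, 1, 25 → -23.
So the next triple is [x1=81, x2=-32, x3=-23].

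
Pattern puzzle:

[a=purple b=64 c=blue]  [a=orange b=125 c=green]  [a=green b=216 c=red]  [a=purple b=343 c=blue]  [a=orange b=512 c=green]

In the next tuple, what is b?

B: perfect cubes: 4³, 5³, 6³, …; 64, 125, 216, 343, 512 → 729.

729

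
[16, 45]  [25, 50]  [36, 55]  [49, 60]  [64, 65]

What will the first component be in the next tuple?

First component: perfect squares: 4², 5², 6², …; 16, 25, 36, 49, 64 → 81.

81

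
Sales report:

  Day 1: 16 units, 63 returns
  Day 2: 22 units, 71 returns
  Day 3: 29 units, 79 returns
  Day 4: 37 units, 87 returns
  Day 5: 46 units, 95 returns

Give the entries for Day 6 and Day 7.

56 units, 103 returns; 67 units, 111 returns

For the units, differences are 6, 7, 8, … (increasing by 1 each time): 16, 22, 29, 37, 46 → 56 → 67.
Returns goes 63, 71, 79, 87, 95 → 103 → 111 (+8 each step).
Putting the parts together: 56 units, 103 returns and then 67 units, 111 returns.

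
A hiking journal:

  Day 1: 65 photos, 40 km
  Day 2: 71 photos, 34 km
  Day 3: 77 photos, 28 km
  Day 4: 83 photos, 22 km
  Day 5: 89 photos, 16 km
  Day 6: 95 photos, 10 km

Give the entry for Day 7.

For the photos, +6 each step: 65, 71, 77, 83, 89, 95 → 101.
Km — together with the photos always sums to 105: 40, 34, 28, 22, 16, 10 → 4.
So the next record is 101 photos, 4 km.

101 photos, 4 km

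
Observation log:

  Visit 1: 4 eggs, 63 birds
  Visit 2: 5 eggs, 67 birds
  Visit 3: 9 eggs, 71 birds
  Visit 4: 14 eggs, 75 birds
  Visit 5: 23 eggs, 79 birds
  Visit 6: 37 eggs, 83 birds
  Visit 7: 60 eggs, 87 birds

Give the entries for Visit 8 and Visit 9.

Eggs: each term is the sum of the two before it; 4, 5, 9, 14, 23, 37, 60 → 97 → 157.
Birds goes 63, 67, 71, 75, 79, 83, 87 → 91 → 95 (+4 each step).
So the next two rows are 97 eggs, 91 birds and 157 eggs, 95 birds.

97 eggs, 91 birds; 157 eggs, 95 birds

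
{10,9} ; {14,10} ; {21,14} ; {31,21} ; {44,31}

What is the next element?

First value: differences are 4, 7, 10, … (increasing by 3 each time); 10, 14, 21, 31, 44 → 60.
Second value — always the previous value of the first value: 9, 10, 14, 21, 31 → 44.
Combining the parts gives {60,44}.

{60,44}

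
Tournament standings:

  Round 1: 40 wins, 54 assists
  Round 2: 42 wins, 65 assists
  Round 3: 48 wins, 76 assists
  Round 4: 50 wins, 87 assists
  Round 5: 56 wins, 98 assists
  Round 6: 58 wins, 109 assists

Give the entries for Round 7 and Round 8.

64 wins, 120 assists; 66 wins, 131 assists

Wins goes 40, 42, 48, 50, 56, 58 → 64 → 66 (alternating steps +2, +6, +2, +6, …).
Assists: +11 each step; 54, 65, 76, 87, 98, 109 → 120 → 131.
So the next two lines are 64 wins, 120 assists and 66 wins, 131 assists.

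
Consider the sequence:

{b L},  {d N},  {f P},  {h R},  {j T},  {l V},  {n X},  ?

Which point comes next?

For the first letter, letters move forward 2 places in the alphabet: b, d, f, h, j, l, n → p.
Second letter: letters move forward 2 places in the alphabet, so L, N, P, R, T, V, X → Z.
Putting it together: {p Z}.

{p Z}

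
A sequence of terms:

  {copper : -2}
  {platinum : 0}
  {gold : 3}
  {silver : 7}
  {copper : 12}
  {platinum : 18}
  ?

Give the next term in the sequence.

{gold : 25}

For the metal, repeats copper → platinum → gold → silver: copper, platinum, gold, silver, copper, platinum → gold.
Second slot — differences are 2, 3, 4, … (increasing by 1 each time): -2, 0, 3, 7, 12, 18 → 25.
So the next term is {gold : 25}.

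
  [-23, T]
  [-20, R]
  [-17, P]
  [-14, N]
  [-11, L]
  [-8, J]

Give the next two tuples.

[-5, H], [-2, F]

First value: +3 each step, so -23, -20, -17, -14, -11, -8 → -5 → -2.
Letter: letters move back 2 places in the alphabet, so T, R, P, N, L, J → H → F.
So the next two tuples are [-5, H] and [-2, F].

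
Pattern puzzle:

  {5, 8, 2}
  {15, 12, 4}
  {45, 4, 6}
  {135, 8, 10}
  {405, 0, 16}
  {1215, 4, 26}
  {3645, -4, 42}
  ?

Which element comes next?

First entry: ×3 each step; 5, 15, 45, 135, 405, 1215, 3645 → 10935.
Second entry goes 8, 12, 4, 8, 0, 4, -4 → 0 (alternating steps +4, −8, +4, −8, …).
For the third entry, each term is the sum of the two before it: 2, 4, 6, 10, 16, 26, 42 → 68.
So the next element is {10935, 0, 68}.

{10935, 0, 68}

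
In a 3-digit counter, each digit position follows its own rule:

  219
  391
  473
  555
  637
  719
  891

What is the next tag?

For the first digit, +1 each step, mod 10: 2, 3, 4, 5, 6, 7, 8 → 9.
Second digit — −2 each step, mod 10: 1, 9, 7, 5, 3, 1, 9 → 7.
Third digit — +2 each step, mod 10: 9, 1, 3, 5, 7, 9, 1 → 3.
Combining the parts gives 973.

973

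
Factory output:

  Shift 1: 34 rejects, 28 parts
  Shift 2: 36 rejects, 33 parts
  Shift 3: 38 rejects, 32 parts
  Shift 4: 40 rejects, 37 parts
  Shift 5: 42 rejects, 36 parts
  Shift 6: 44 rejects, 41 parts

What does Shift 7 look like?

46 rejects, 40 parts

Rejects: 34, 36, 38, 40, 42, 44 → 46 (+2 each step).
Parts: alternating steps +5, −1, +5, −1, …; 28, 33, 32, 37, 36, 41 → 40.
Combining the parts gives 46 rejects, 40 parts.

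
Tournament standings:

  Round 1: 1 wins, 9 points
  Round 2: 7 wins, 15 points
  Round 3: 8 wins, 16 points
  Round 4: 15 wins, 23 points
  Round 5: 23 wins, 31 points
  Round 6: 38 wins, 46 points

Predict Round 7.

Wins — each term is the sum of the two before it: 1, 7, 8, 15, 23, 38 → 61.
Points: always 8 more than the wins; 9, 15, 16, 23, 31, 46 → 69.
Combining the parts gives 61 wins, 69 points.

61 wins, 69 points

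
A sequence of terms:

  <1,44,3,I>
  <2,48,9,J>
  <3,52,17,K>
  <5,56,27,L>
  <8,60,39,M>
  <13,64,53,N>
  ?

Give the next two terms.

<21,68,69,O>, <34,72,87,P>

First part goes 1, 2, 3, 5, 8, 13 → 21 → 34 (each term is the sum of the two before it).
For the second part, +4 each step: 44, 48, 52, 56, 60, 64 → 68 → 72.
Third part — differences are 6, 8, 10, … (increasing by 2 each time): 3, 9, 17, 27, 39, 53 → 69 → 87.
Letter — letters move forward 1 place in the alphabet: I, J, K, L, M, N → O → P.
Putting the parts together: <21,68,69,O> and then <34,72,87,P>.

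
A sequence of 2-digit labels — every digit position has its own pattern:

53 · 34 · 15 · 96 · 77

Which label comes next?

58

First digit: −2 each step, mod 10; 5, 3, 1, 9, 7 → 5.
Second digit: +1 each step, mod 10; 3, 4, 5, 6, 7 → 8.
Putting it together: 58.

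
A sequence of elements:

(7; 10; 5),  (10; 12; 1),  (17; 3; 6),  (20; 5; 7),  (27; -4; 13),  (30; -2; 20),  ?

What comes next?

(37; -11; 33)

First entry: 7, 10, 17, 20, 27, 30 → 37 (alternating steps +3, +7, +3, +7, …).
For the second entry, alternating steps +2, −9, +2, −9, …: 10, 12, 3, 5, -4, -2 → -11.
Third entry: each term is the sum of the two before it; 5, 1, 6, 7, 13, 20 → 33.
So the next element is (37; -11; 33).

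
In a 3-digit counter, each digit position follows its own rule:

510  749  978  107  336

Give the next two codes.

565 then 794

First digit: +2 each step, mod 10; 5, 7, 9, 1, 3 → 5 → 7.
Second digit: +3 each step, mod 10; 1, 4, 7, 0, 3 → 6 → 9.
Third digit: −1 each step, mod 10, so 0, 9, 8, 7, 6 → 5 → 4.
Putting the parts together: 565 and then 794.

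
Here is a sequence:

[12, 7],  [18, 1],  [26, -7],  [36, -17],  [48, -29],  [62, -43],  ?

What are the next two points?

First component: differences are 6, 8, 10, … (increasing by 2 each time), so 12, 18, 26, 36, 48, 62 → 78 → 96.
Second component: together with the first component always sums to 19, so 7, 1, -7, -17, -29, -43 → -59 → -77.
So the next two points are [78, -59] and [96, -77].

[78, -59], [96, -77]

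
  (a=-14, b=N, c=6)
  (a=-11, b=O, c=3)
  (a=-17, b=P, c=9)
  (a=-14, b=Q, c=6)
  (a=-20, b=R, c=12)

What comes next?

(a=-17, b=S, c=9)

For the a, alternating steps +3, −6, +3, −6, …: -14, -11, -17, -14, -20 → -17.
B: letters move forward 1 place in the alphabet; N, O, P, Q, R → S.
C: together with the a always sums to -8, so 6, 3, 9, 6, 12 → 9.
Putting it together: (a=-17, b=S, c=9).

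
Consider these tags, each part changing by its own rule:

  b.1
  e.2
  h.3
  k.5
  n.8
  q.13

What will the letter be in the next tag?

For the letter, letters move forward 3 places in the alphabet: b, e, h, k, n, q → t.
Second component: each term is the sum of the two before it; 1, 2, 3, 5, 8, 13 → 21.

t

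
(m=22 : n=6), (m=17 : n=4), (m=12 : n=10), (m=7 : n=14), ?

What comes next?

(m=2 : n=24)

M: 22, 17, 12, 7 → 2 (−5 each step).
N goes 6, 4, 10, 14 → 24 (each term is the sum of the two before it).
So the next point is (m=2 : n=24).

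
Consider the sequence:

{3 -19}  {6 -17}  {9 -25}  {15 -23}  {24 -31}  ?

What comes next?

{39 -29}

First component: each term is the sum of the two before it; 3, 6, 9, 15, 24 → 39.
Second component: -19, -17, -25, -23, -31 → -29 (alternating steps +2, −8, +2, −8, …).
Putting it together: {39 -29}.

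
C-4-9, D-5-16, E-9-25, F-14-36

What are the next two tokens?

G-23-49, H-37-64

Letter: C, D, E, F → G → H (letters move forward 1 place in the alphabet).
Second component — each term is the sum of the two before it: 4, 5, 9, 14 → 23 → 37.
Third component — perfect squares: 3², 4², 5², …: 9, 16, 25, 36 → 49 → 64.
Putting the parts together: G-23-49 and then H-37-64.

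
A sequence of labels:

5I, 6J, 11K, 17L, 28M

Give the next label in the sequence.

First component goes 5, 6, 11, 17, 28 → 45 (each term is the sum of the two before it).
Letter: letters move forward 1 place in the alphabet, so I, J, K, L, M → N.
Combining the parts gives 45N.

45N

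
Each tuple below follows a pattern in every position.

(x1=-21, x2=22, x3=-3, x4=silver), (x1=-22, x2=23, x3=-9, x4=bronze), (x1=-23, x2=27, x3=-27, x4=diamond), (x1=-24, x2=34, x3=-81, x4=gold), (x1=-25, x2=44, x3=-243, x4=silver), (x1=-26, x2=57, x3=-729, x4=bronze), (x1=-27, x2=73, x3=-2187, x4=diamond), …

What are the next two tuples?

(x1=-28, x2=92, x3=-6561, x4=gold), (x1=-29, x2=114, x3=-19683, x4=silver)

X1: -21, -22, -23, -24, -25, -26, -27 → -28 → -29 (−1 each step).
For the x2, differences are 1, 4, 7, … (increasing by 3 each time): 22, 23, 27, 34, 44, 57, 73 → 92 → 114.
X3 goes -3, -9, -27, -81, -243, -729, -2187 → -6561 → -19683 (×3 each step).
X4: repeats silver → bronze → diamond → gold, so silver, bronze, diamond, gold, silver, bronze, diamond → gold → silver.
So the next two tuples are (x1=-28, x2=92, x3=-6561, x4=gold) and (x1=-29, x2=114, x3=-19683, x4=silver).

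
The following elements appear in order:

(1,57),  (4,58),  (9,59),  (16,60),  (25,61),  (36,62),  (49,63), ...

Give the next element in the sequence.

First slot: 1, 4, 9, 16, 25, 36, 49 → 64 (perfect squares: 1², 2², 3², …).
For the second slot, +1 each step: 57, 58, 59, 60, 61, 62, 63 → 64.
Putting it together: (64,64).

(64,64)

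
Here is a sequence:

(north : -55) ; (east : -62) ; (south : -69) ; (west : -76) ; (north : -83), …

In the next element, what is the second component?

Second component — −7 each step: -55, -62, -69, -76, -83 → -90.

-90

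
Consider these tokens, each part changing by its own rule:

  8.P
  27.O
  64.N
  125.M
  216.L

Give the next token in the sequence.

First component: perfect cubes: 2³, 3³, 4³, …, so 8, 27, 64, 125, 216 → 343.
Letter: P, O, N, M, L → K (letters move back 1 place in the alphabet).
So the next token is 343.K.

343.K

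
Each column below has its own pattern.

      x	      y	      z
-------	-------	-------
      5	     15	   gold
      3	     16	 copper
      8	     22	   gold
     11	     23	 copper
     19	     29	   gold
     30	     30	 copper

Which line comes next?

Column x — each term is the sum of the two before it: 5, 3, 8, 11, 19, 30 → 49.
Column y goes 15, 16, 22, 23, 29, 30 → 36 (alternating steps +1, +6, +1, +6, …).
For the column z, alternates gold ↔ copper: gold, copper, gold, copper, gold, copper → gold.
Combining the parts gives 49  36  gold.

49  36  gold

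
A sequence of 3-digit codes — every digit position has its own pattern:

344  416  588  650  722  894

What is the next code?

First digit: 3, 4, 5, 6, 7, 8 → 9 (+1 each step, mod 10).
Second digit: −3 each step, mod 10, so 4, 1, 8, 5, 2, 9 → 6.
Third digit: +2 each step, mod 10; 4, 6, 8, 0, 2, 4 → 6.
Combining the parts gives 966.

966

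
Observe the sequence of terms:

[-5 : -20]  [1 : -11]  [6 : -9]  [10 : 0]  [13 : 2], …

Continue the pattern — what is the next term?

First slot goes -5, 1, 6, 10, 13 → 15 (differences are 6, 5, 4, … (decreasing by 1 each time)).
Second slot: alternating steps +9, +2, +9, +2, …; -20, -11, -9, 0, 2 → 11.
Putting it together: [15 : 11].

[15 : 11]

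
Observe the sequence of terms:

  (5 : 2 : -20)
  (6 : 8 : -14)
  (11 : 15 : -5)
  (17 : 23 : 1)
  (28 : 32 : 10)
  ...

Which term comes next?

First coordinate: 5, 6, 11, 17, 28 → 45 (each term is the sum of the two before it).
For the second coordinate, differences are 6, 7, 8, … (increasing by 1 each time): 2, 8, 15, 23, 32 → 42.
Third coordinate goes -20, -14, -5, 1, 10 → 16 (alternating steps +6, +9, +6, +9, …).
Putting it together: (45 : 42 : 16).

(45 : 42 : 16)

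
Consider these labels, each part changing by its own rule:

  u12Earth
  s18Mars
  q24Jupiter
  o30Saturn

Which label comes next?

Letter: letters move back 2 places in the alphabet, so u, s, q, o → m.
Second component: +6 each step; 12, 18, 24, 30 → 36.
Planet — runs through the planets Mercury→Neptune: Earth, Mars, Jupiter, Saturn → Uranus.
Putting it together: m36Uranus.

m36Uranus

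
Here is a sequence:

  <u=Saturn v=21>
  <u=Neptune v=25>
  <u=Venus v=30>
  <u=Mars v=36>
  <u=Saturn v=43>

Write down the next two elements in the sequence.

<u=Neptune v=51>, <u=Venus v=60>

U: Saturn, Neptune, Venus, Mars, Saturn → Neptune → Venus (repeats Saturn → Neptune → Venus → Mars).
V: 21, 25, 30, 36, 43 → 51 → 60 (differences are 4, 5, 6, … (increasing by 1 each time)).
So the next two elements are <u=Neptune v=51> and <u=Venus v=60>.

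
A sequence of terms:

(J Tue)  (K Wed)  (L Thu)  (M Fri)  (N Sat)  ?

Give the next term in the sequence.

(O Sun)

Letter — letters move forward 1 place in the alphabet: J, K, L, M, N → O.
Day goes Tue, Wed, Thu, Fri, Sat → Sun (runs through the weekdays Mon→Sun).
Combining the parts gives (O Sun).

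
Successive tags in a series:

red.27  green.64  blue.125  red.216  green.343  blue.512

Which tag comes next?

For the colour, repeats red → green → blue: red, green, blue, red, green, blue → red.
Second component goes 27, 64, 125, 216, 343, 512 → 729 (perfect cubes: 3³, 4³, 5³, …).
Combining the parts gives red.729.

red.729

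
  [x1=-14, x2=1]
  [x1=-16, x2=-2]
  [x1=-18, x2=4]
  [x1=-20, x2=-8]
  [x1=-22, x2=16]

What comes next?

[x1=-24, x2=-32]

X1: -14, -16, -18, -20, -22 → -24 (−2 each step).
X2 — ×(-2) each step: 1, -2, 4, -8, 16 → -32.
So the next point is [x1=-24, x2=-32].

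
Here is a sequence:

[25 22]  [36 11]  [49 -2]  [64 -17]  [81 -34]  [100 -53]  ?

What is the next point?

First value: 25, 36, 49, 64, 81, 100 → 121 (perfect squares: 5², 6², 7², …).
Second value: together with the first value always sums to 47, so 22, 11, -2, -17, -34, -53 → -74.
Combining the parts gives [121 -74].

[121 -74]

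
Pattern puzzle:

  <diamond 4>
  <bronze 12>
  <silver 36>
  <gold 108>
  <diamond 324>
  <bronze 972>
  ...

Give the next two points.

Rank: diamond, bronze, silver, gold, diamond, bronze → silver → gold (repeats diamond → bronze → silver → gold).
Second part: ×3 each step, so 4, 12, 36, 108, 324, 972 → 2916 → 8748.
Putting the parts together: <silver 2916> and then <gold 8748>.

<silver 2916>, <gold 8748>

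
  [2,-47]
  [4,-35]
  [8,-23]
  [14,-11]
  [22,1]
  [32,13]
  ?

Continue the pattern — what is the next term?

[44,25]

First entry — differences are 2, 4, 6, … (increasing by 2 each time): 2, 4, 8, 14, 22, 32 → 44.
Second entry: +12 each step; -47, -35, -23, -11, 1, 13 → 25.
Combining the parts gives [44,25].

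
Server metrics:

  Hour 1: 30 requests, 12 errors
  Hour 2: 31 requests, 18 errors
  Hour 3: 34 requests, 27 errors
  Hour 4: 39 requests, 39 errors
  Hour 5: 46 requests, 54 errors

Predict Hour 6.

55 requests, 72 errors

Requests: 30, 31, 34, 39, 46 → 55 (differences are 1, 3, 5, … (increasing by 2 each time)).
Errors goes 12, 18, 27, 39, 54 → 72 (differences are 6, 9, 12, … (increasing by 3 each time)).
So the next line is 55 requests, 72 errors.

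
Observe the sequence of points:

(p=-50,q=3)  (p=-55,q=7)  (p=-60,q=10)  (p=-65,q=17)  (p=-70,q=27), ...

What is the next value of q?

P: -50, -55, -60, -65, -70 → -75 (−5 each step).
Q: 3, 7, 10, 17, 27 → 44 (each term is the sum of the two before it).

44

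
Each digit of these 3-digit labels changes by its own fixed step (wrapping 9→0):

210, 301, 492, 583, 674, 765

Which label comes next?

First digit goes 2, 3, 4, 5, 6, 7 → 8 (+1 each step, mod 10).
For the second digit, −1 each step, mod 10: 1, 0, 9, 8, 7, 6 → 5.
For the third digit, +1 each step, mod 10: 0, 1, 2, 3, 4, 5 → 6.
So the next label is 856.

856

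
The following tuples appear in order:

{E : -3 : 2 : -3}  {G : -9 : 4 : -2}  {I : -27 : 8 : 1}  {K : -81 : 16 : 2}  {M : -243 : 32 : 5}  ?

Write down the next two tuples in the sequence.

{O : -729 : 64 : 6}, {Q : -2187 : 128 : 9}

Letter goes E, G, I, K, M → O → Q (letters move forward 2 places in the alphabet).
Second part: ×3 each step; -3, -9, -27, -81, -243 → -729 → -2187.
Third part goes 2, 4, 8, 16, 32 → 64 → 128 (×2 each step).
Fourth part goes -3, -2, 1, 2, 5 → 6 → 9 (alternating steps +1, +3, +1, +3, …).
So the next two tuples are {O : -729 : 64 : 6} and {Q : -2187 : 128 : 9}.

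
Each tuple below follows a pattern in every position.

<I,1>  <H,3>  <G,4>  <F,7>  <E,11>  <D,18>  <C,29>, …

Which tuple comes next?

<B,47>

Letter: letters move back 1 place in the alphabet; I, H, G, F, E, D, C → B.
Second component goes 1, 3, 4, 7, 11, 18, 29 → 47 (each term is the sum of the two before it).
Combining the parts gives <B,47>.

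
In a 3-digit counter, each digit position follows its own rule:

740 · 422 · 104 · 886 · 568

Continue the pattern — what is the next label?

For the first digit, −3 each step, mod 10: 7, 4, 1, 8, 5 → 2.
Second digit: −2 each step, mod 10, so 4, 2, 0, 8, 6 → 4.
Third digit: +2 each step, mod 10; 0, 2, 4, 6, 8 → 0.
Combining the parts gives 240.

240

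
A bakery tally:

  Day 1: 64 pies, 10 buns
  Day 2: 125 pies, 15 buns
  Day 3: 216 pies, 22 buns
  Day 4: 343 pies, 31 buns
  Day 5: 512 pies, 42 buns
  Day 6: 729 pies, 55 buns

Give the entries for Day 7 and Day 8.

Pies: 64, 125, 216, 343, 512, 729 → 1000 → 1331 (perfect cubes: 4³, 5³, 6³, …).
Buns — differences are 5, 7, 9, … (increasing by 2 each time): 10, 15, 22, 31, 42, 55 → 70 → 87.
So the next two rows are 1000 pies, 70 buns and 1331 pies, 87 buns.

1000 pies, 70 buns; 1331 pies, 87 buns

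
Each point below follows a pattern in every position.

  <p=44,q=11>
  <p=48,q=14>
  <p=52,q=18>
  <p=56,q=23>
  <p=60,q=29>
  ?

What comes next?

P goes 44, 48, 52, 56, 60 → 64 (+4 each step).
Q goes 11, 14, 18, 23, 29 → 36 (differences are 3, 4, 5, … (increasing by 1 each time)).
Putting it together: <p=64,q=36>.

<p=64,q=36>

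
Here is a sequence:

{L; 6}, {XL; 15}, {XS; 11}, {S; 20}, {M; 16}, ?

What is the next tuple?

Size: L, XL, XS, S, M → L (runs through clothing sizes XS→XL).
Second part — alternating steps +9, −4, +9, −4, …: 6, 15, 11, 20, 16 → 25.
Putting it together: {L; 25}.

{L; 25}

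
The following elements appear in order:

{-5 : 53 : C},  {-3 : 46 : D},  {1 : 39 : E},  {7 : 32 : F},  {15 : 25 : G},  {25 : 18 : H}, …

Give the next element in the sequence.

{37 : 11 : I}

First coordinate — differences are 2, 4, 6, … (increasing by 2 each time): -5, -3, 1, 7, 15, 25 → 37.
For the second coordinate, −7 each step: 53, 46, 39, 32, 25, 18 → 11.
Letter goes C, D, E, F, G, H → I (letters move forward 1 place in the alphabet).
So the next element is {37 : 11 : I}.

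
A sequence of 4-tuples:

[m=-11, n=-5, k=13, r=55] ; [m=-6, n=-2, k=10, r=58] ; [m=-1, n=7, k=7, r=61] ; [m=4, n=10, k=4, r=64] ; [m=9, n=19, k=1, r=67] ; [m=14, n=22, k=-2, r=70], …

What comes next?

[m=19, n=31, k=-5, r=73]

For the m, +5 each step: -11, -6, -1, 4, 9, 14 → 19.
N: alternating steps +3, +9, +3, +9, …; -5, -2, 7, 10, 19, 22 → 31.
K — −3 each step: 13, 10, 7, 4, 1, -2 → -5.
R — +3 each step: 55, 58, 61, 64, 67, 70 → 73.
Putting it together: [m=19, n=31, k=-5, r=73].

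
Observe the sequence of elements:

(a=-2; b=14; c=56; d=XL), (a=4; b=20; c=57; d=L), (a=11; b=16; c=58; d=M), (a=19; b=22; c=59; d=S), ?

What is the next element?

(a=28; b=18; c=60; d=XS)

A: differences are 6, 7, 8, … (increasing by 1 each time), so -2, 4, 11, 19 → 28.
B: alternating steps +6, −4, +6, −4, …; 14, 20, 16, 22 → 18.
C: +1 each step; 56, 57, 58, 59 → 60.
D — runs backward through clothing sizes XS→XL: XL, L, M, S → XS.
Combining the parts gives (a=28; b=18; c=60; d=XS).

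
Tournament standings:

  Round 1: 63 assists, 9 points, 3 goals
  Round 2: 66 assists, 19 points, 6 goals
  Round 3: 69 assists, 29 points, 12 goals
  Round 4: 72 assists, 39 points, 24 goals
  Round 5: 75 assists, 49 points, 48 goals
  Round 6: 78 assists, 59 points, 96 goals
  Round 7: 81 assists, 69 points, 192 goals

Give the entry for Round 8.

Assists goes 63, 66, 69, 72, 75, 78, 81 → 84 (+3 each step).
Points: +10 each step, so 9, 19, 29, 39, 49, 59, 69 → 79.
Goals: ×2 each step, so 3, 6, 12, 24, 48, 96, 192 → 384.
So the next record is 84 assists, 79 points, 384 goals.

84 assists, 79 points, 384 goals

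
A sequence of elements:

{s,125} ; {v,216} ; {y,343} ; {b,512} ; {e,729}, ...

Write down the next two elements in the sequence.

{h,1000}, {k,1331}

Letter: letters move forward 3 places in the alphabet, wrapping Z→A, so s, v, y, b, e → h → k.
Second part: 125, 216, 343, 512, 729 → 1000 → 1331 (perfect cubes: 5³, 6³, 7³, …).
Putting the parts together: {h,1000} and then {k,1331}.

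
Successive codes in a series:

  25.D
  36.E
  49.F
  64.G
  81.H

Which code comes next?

First component — perfect squares: 5², 6², 7², …: 25, 36, 49, 64, 81 → 100.
Letter: D, E, F, G, H → I (letters move forward 1 place in the alphabet).
Combining the parts gives 100.I.

100.I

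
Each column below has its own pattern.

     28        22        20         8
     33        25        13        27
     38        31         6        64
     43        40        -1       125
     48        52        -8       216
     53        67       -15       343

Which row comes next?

First component: +5 each step; 28, 33, 38, 43, 48, 53 → 58.
Second component goes 22, 25, 31, 40, 52, 67 → 85 (differences are 3, 6, 9, … (increasing by 3 each time)).
For the third component, −7 each step: 20, 13, 6, -1, -8, -15 → -22.
Fourth component — perfect cubes: 2³, 3³, 4³, …: 8, 27, 64, 125, 216, 343 → 512.
Putting it together: 58  85  -22  512.

58  85  -22  512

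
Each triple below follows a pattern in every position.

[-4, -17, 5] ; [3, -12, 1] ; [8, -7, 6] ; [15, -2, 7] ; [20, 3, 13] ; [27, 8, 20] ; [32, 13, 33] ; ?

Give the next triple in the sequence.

[39, 18, 53]

First value — alternating steps +7, +5, +7, +5, …: -4, 3, 8, 15, 20, 27, 32 → 39.
For the second value, +5 each step: -17, -12, -7, -2, 3, 8, 13 → 18.
Third value: each term is the sum of the two before it, so 5, 1, 6, 7, 13, 20, 33 → 53.
Putting it together: [39, 18, 53].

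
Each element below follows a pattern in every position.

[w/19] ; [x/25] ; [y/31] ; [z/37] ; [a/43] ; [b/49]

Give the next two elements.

Letter: letters move forward 1 place in the alphabet, wrapping Z→A, so w, x, y, z, a, b → c → d.
Second coordinate: 19, 25, 31, 37, 43, 49 → 55 → 61 (+6 each step).
Putting the parts together: [c/55] and then [d/61].

[c/55], [d/61]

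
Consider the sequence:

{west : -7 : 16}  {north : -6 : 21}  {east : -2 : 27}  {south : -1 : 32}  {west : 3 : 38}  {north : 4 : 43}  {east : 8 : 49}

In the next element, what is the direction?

south

Direction: repeats west → north → east → south; west, north, east, south, west, north, east → south.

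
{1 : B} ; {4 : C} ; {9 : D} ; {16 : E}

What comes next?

First slot: perfect squares: 1², 2², 3², …; 1, 4, 9, 16 → 25.
Letter: B, C, D, E → F (letters move forward 1 place in the alphabet).
Putting it together: {25 : F}.

{25 : F}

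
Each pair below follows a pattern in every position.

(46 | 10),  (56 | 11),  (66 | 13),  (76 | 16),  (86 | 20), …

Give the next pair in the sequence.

(96 | 25)

First component: +10 each step; 46, 56, 66, 76, 86 → 96.
Second component goes 10, 11, 13, 16, 20 → 25 (differences are 1, 2, 3, … (increasing by 1 each time)).
Putting it together: (96 | 25).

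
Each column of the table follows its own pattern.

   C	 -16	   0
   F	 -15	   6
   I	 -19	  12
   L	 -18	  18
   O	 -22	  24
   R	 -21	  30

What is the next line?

U  -25  36

Letter goes C, F, I, L, O, R → U (letters move forward 3 places in the alphabet).
Second component — alternating steps +1, −4, +1, −4, …: -16, -15, -19, -18, -22, -21 → -25.
Third component goes 0, 6, 12, 18, 24, 30 → 36 (+6 each step).
So the next line is U  -25  36.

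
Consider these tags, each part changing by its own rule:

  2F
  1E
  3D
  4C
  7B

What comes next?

11A

For the first component, each term is the sum of the two before it: 2, 1, 3, 4, 7 → 11.
For the letter, letters move back 1 place in the alphabet: F, E, D, C, B → A.
So the next tag is 11A.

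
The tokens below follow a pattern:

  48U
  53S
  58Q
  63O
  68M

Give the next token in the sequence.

For the first component, +5 each step: 48, 53, 58, 63, 68 → 73.
For the letter, letters move back 2 places in the alphabet: U, S, Q, O, M → K.
So the next token is 73K.

73K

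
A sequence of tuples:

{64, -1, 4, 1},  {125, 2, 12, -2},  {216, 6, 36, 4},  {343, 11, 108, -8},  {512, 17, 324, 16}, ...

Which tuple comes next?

First value: 64, 125, 216, 343, 512 → 729 (perfect cubes: 4³, 5³, 6³, …).
Second value — differences are 3, 4, 5, … (increasing by 1 each time): -1, 2, 6, 11, 17 → 24.
Third value: 4, 12, 36, 108, 324 → 972 (×3 each step).
Fourth value: 1, -2, 4, -8, 16 → -32 (×(-2) each step).
So the next tuple is {729, 24, 972, -32}.

{729, 24, 972, -32}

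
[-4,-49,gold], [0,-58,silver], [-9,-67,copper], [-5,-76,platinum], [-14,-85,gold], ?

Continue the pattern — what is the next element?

For the first component, alternating steps +4, −9, +4, −9, …: -4, 0, -9, -5, -14 → -10.
Second component: −9 each step, so -49, -58, -67, -76, -85 → -94.
Metal: repeats gold → silver → copper → platinum; gold, silver, copper, platinum, gold → silver.
Combining the parts gives [-10,-94,silver].

[-10,-94,silver]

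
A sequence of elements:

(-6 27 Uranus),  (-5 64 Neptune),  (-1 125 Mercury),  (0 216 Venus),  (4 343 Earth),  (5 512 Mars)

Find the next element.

(9 729 Jupiter)

First slot: alternating steps +1, +4, +1, +4, …; -6, -5, -1, 0, 4, 5 → 9.
Second slot — perfect cubes: 3³, 4³, 5³, …: 27, 64, 125, 216, 343, 512 → 729.
Planet goes Uranus, Neptune, Mercury, Venus, Earth, Mars → Jupiter (runs through the planets Mercury→Neptune).
Combining the parts gives (9 729 Jupiter).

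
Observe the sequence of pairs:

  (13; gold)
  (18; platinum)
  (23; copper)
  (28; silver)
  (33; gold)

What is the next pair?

(38; platinum)

First slot: +5 each step, so 13, 18, 23, 28, 33 → 38.
For the metal, repeats gold → platinum → copper → silver: gold, platinum, copper, silver, gold → platinum.
So the next pair is (38; platinum).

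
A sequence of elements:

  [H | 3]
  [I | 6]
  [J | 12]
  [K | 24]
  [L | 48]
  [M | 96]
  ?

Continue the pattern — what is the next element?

[N | 192]

Letter: letters move forward 1 place in the alphabet; H, I, J, K, L, M → N.
Second component — ×2 each step: 3, 6, 12, 24, 48, 96 → 192.
Putting it together: [N | 192].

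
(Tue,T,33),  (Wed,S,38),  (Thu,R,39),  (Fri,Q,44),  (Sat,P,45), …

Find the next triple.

For the day, runs through the weekdays Mon→Sun: Tue, Wed, Thu, Fri, Sat → Sun.
Letter goes T, S, R, Q, P → O (letters move back 1 place in the alphabet).
Third part: alternating steps +5, +1, +5, +1, …, so 33, 38, 39, 44, 45 → 50.
Putting it together: (Sun,O,50).

(Sun,O,50)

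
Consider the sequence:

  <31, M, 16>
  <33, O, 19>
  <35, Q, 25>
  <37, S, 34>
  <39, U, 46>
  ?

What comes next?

<41, W, 61>

First coordinate goes 31, 33, 35, 37, 39 → 41 (+2 each step).
Letter: M, O, Q, S, U → W (letters move forward 2 places in the alphabet).
Third coordinate: differences are 3, 6, 9, … (increasing by 3 each time), so 16, 19, 25, 34, 46 → 61.
So the next element is <41, W, 61>.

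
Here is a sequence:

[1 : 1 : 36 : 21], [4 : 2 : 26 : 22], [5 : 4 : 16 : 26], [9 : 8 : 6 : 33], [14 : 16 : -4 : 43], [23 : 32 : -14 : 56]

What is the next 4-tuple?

First entry — each term is the sum of the two before it: 1, 4, 5, 9, 14, 23 → 37.
Second entry: 1, 2, 4, 8, 16, 32 → 64 (×2 each step).
Third entry — −10 each step: 36, 26, 16, 6, -4, -14 → -24.
Fourth entry — differences are 1, 4, 7, … (increasing by 3 each time): 21, 22, 26, 33, 43, 56 → 72.
So the next 4-tuple is [37 : 64 : -24 : 72].

[37 : 64 : -24 : 72]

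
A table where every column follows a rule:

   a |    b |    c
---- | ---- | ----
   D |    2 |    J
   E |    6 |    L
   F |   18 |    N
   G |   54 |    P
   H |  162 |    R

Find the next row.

Column a: letters move forward 1 place in the alphabet, so D, E, F, G, H → I.
Column b: ×3 each step, so 2, 6, 18, 54, 162 → 486.
Column c: letters move forward 2 places in the alphabet; J, L, N, P, R → T.
Combining the parts gives I  486  T.

I  486  T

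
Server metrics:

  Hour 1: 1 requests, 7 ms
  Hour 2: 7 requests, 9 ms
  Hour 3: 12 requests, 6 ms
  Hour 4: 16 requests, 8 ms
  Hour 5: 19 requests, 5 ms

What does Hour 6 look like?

Requests: differences are 6, 5, 4, … (decreasing by 1 each time), so 1, 7, 12, 16, 19 → 21.
Ms: alternating steps +2, −3, +2, −3, …, so 7, 9, 6, 8, 5 → 7.
So the next row is 21 requests, 7 ms.

21 requests, 7 ms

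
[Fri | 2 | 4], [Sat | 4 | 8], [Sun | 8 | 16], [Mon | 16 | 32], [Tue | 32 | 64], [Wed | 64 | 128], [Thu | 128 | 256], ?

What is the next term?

[Fri | 256 | 512]

Day goes Fri, Sat, Sun, Mon, Tue, Wed, Thu → Fri (runs through the weekdays Mon→Sun).
Second coordinate — ×2 each step: 2, 4, 8, 16, 32, 64, 128 → 256.
Third coordinate — always 2 × the second coordinate: 4, 8, 16, 32, 64, 128, 256 → 512.
Putting it together: [Fri | 256 | 512].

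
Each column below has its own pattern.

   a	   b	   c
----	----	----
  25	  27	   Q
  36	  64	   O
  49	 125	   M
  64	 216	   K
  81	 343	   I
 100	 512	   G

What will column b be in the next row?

729

Column b: perfect cubes: 3³, 4³, 5³, …, so 27, 64, 125, 216, 343, 512 → 729.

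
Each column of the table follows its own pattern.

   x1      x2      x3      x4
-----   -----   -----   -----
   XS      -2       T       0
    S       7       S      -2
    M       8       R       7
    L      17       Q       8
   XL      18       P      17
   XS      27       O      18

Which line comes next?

S  28  N  27

Column x1 — repeats XS → S → M → L → XL: XS, S, M, L, XL, XS → S.
Column x2 goes -2, 7, 8, 17, 18, 27 → 28 (alternating steps +9, +1, +9, +1, …).
Column x3: letters move back 1 place in the alphabet, so T, S, R, Q, P, O → N.
Column x4: always the previous value of the column x2; 0, -2, 7, 8, 17, 18 → 27.
So the next line is S  28  N  27.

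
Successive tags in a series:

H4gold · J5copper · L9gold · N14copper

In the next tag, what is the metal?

gold

Letter — letters move forward 2 places in the alphabet: H, J, L, N → P.
For the second component, each term is the sum of the two before it: 4, 5, 9, 14 → 23.
Metal: alternates gold ↔ copper, so gold, copper, gold, copper → gold.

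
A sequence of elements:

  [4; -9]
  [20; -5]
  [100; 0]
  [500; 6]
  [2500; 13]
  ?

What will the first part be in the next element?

First part — ×5 each step: 4, 20, 100, 500, 2500 → 12500.

12500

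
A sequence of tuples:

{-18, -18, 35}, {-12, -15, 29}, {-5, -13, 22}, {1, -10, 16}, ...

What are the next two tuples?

{8, -8, 9}, {14, -5, 3}

First coordinate: alternating steps +6, +7, +6, +7, …; -18, -12, -5, 1 → 8 → 14.
For the second coordinate, alternating steps +3, +2, +3, +2, …: -18, -15, -13, -10 → -8 → -5.
Third coordinate: 35, 29, 22, 16 → 9 → 3 (together with the first coordinate always sums to 17).
Putting the parts together: {8, -8, 9} and then {14, -5, 3}.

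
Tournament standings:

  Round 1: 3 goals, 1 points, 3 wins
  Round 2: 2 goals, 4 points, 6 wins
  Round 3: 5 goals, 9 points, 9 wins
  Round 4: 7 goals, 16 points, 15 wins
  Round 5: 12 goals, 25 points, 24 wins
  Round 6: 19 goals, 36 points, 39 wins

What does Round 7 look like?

31 goals, 49 points, 63 wins

Goals — each term is the sum of the two before it: 3, 2, 5, 7, 12, 19 → 31.
Points: perfect squares: 1², 2², 3², …; 1, 4, 9, 16, 25, 36 → 49.
Wins: each term is the sum of the two before it; 3, 6, 9, 15, 24, 39 → 63.
Putting it together: 31 goals, 49 points, 63 wins.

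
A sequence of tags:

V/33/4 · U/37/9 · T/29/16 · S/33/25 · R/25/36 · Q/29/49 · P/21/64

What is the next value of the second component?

Second component: 33, 37, 29, 33, 25, 29, 21 → 25 (alternating steps +4, −8, +4, −8, …).

25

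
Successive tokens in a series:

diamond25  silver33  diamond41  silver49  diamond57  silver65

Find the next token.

Rank: alternates diamond ↔ silver, so diamond, silver, diamond, silver, diamond, silver → diamond.
Second component — +8 each step: 25, 33, 41, 49, 57, 65 → 73.
Putting it together: diamond73.

diamond73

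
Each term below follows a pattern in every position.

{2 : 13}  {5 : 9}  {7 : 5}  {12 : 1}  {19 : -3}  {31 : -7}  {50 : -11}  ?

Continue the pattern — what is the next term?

For the first coordinate, each term is the sum of the two before it: 2, 5, 7, 12, 19, 31, 50 → 81.
Second coordinate: −4 each step; 13, 9, 5, 1, -3, -7, -11 → -15.
Combining the parts gives {81 : -15}.

{81 : -15}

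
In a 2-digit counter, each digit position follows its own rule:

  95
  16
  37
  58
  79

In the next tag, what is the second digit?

0

Second digit: +1 each step, mod 10, so 5, 6, 7, 8, 9 → 0.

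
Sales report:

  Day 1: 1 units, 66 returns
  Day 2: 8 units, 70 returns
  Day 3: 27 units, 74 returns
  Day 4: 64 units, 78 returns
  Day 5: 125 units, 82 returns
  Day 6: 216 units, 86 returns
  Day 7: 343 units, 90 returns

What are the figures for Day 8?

Units goes 1, 8, 27, 64, 125, 216, 343 → 512 (perfect cubes: 1³, 2³, 3³, …).
Returns: +4 each step; 66, 70, 74, 78, 82, 86, 90 → 94.
Putting it together: 512 units, 94 returns.

512 units, 94 returns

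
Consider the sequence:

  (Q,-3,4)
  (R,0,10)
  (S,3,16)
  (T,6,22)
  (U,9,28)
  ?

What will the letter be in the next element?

Letter: Q, R, S, T, U → V (letters move forward 1 place in the alphabet).
Second entry goes -3, 0, 3, 6, 9 → 12 (+3 each step).
Third entry: +6 each step; 4, 10, 16, 22, 28 → 34.

V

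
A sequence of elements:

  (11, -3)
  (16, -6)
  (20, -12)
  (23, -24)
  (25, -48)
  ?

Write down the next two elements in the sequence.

First coordinate goes 11, 16, 20, 23, 25 → 26 → 26 (differences are 5, 4, 3, … (decreasing by 1 each time)).
Second coordinate: ×2 each step, so -3, -6, -12, -24, -48 → -96 → -192.
So the next two elements are (26, -96) and (26, -192).

(26, -96), (26, -192)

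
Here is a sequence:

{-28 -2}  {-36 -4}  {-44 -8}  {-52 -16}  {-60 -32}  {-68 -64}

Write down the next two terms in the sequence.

First part — −8 each step: -28, -36, -44, -52, -60, -68 → -76 → -84.
Second part goes -2, -4, -8, -16, -32, -64 → -128 → -256 (×2 each step).
So the next two terms are {-76 -128} and {-84 -256}.

{-76 -128}, {-84 -256}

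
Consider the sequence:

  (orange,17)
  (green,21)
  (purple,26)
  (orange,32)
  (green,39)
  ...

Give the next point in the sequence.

(purple,47)

Colour: orange, green, purple, orange, green → purple (repeats orange → green → purple).
Second entry: differences are 4, 5, 6, … (increasing by 1 each time); 17, 21, 26, 32, 39 → 47.
Combining the parts gives (purple,47).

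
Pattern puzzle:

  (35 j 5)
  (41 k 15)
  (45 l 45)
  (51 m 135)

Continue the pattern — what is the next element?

For the first slot, alternating steps +6, +4, +6, +4, …: 35, 41, 45, 51 → 55.
Letter: letters move forward 1 place in the alphabet; j, k, l, m → n.
Third slot: ×3 each step; 5, 15, 45, 135 → 405.
Putting it together: (55 n 405).

(55 n 405)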